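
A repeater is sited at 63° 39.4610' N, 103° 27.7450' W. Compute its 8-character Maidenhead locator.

Shift to the Maidenhead origin (180°W, 90°S): lon 76.53758, lat 153.65768.
Field: 76.53758/20 → 3 → D, 153.65768/10 → 15 → P; chars DP.
Square: 16.53758/2 → 8, 3.65768/1 → 3; chars 83.
Subsquare: 0.53758/0.0833333 → 6 → g, 0.65768/0.0416667 → 15 → p; chars gp.
Extended square: 0.03758/0.00833333 → 4, 0.03268/0.00416667 → 7; chars 47.

DP83gp47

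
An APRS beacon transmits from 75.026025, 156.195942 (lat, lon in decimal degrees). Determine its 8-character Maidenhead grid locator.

QQ85ca36

Shift to the Maidenhead origin (180°W, 90°S): lon 336.19594, lat 165.02603.
Field: lon ⌊336.19594/20⌋ = 16 → Q; lat ⌊165.02603/10⌋ = 16 → Q.
Square: lon ⌊16.19594/2⌋ = 8; lat ⌊5.02603/1⌋ = 5.
Subsquare: lon ⌊0.19594/0.0833333⌋ = 2 → c; lat ⌊0.02603/0.0416667⌋ = 0 → a.
Extended square: lon ⌊0.02928/0.00833333⌋ = 3; lat ⌊0.02603/0.00416667⌋ = 6.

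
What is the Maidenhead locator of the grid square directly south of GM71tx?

Latitude subsquare x = 23; −1 → 22 = w.
The longitude characters are unchanged.

GM71tw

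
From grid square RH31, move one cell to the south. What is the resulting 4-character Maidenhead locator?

Latitude square 1; −1 → 0.
The longitude characters are unchanged.

RH30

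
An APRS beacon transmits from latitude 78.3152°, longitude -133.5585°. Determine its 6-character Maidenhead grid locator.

CQ38fh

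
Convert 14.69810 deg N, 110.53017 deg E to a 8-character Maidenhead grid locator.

Offset from 180°W / 90°S: lon 290.53017°, lat 104.69810°.
Field (20°×10°, letters A–R): lon ⌊290.53017/20⌋ = 14 → O; lat ⌊104.69810/10⌋ = 10 → K.
Square (2°×1°, digits 0–9): lon ⌊10.53017/2⌋ = 5; lat ⌊4.69810/1⌋ = 4.
Subsquare (5′×2.5′, letters a–x): lon ⌊0.53017/0.0833333⌋ = 6 → g; lat ⌊0.69810/0.0416667⌋ = 16 → q.
Extended square (30″×15″, digits 0–9): lon ⌊0.03017/0.00833333⌋ = 3; lat ⌊0.03143/0.00416667⌋ = 7.

OK54gq37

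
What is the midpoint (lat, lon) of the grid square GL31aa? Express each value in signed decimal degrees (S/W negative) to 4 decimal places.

Field G=6, L=11: +6·20° lon, +11·10° lat → SW at lon -60°, lat 20°.
Square 3, 1: +3·2° lon, +1·1° lat → SW at lon -54°, lat 21°.
Subsquare a=0, a=0: +0·0.0833333° lon, +0·0.0416667° lat → SW at lon -54°, lat 21°.
Cell spans 0.0833333° lon × 0.0416667° lat. Centre is SW corner plus half of each.
latitude 21.0208, longitude -53.9583.

21.0208, -53.9583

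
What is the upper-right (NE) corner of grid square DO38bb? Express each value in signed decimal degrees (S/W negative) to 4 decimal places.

Field D=3, O=14: +3·20° lon, +14·10° lat → SW at lon -120°, lat 50°.
Square 3, 8: +3·2° lon, +8·1° lat → SW at lon -114°, lat 58°.
Subsquare b=1, b=1: +1·0.0833333° lon, +1·0.0416667° lat → SW at lon -113.917°, lat 58.0417°.
Cell spans 0.0833333° lon × 0.0416667° lat. NE corner is SW corner plus one full cell.
latitude 58.0833, longitude -113.8333.

58.0833, -113.8333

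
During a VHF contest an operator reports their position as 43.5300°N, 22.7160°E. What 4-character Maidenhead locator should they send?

KN13

Shift to the Maidenhead origin (180°W, 90°S): lon 202.72, lat 133.53.
Field: lon ⌊202.72/20⌋ = 10 → K; lat ⌊133.53/10⌋ = 13 → N.
Square: lon ⌊2.72/2⌋ = 1; lat ⌊3.53/1⌋ = 3.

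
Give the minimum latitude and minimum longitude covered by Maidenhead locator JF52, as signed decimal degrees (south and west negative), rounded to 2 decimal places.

-38.00, 10.00

Field J=9, F=5: +9·20° lon, +5·10° lat → SW at lon 0°, lat -40°.
Square 5, 2: +5·2° lon, +2·1° lat → SW at lon 10°, lat -38°.
latitude -38.00, longitude 10.00.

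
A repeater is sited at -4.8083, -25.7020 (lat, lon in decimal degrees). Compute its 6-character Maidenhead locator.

Shift to the Maidenhead origin (180°W, 90°S): lon 154.2980, lat 85.1917.
Field: 154.2980/20 → 7 → H, 85.1917/10 → 8 → I; chars HI.
Square: 14.2980/2 → 7, 5.1917/1 → 5; chars 75.
Subsquare: 0.2980/0.0833333 → 3 → d, 0.1917/0.0416667 → 4 → e; chars de.

HI75de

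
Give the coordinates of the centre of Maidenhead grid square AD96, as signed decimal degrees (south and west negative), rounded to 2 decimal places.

-53.50, -161.00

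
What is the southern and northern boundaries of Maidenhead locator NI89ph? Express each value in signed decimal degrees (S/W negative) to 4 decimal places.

-0.7083, -0.6667

Field N=13, I=8: +13·20° lon, +8·10° lat → SW at lon 80°, lat -10°.
Square 8, 9: +8·2° lon, +9·1° lat → SW at lon 96°, lat -1°.
Subsquare p=15, h=7: +15·0.0833333° lon, +7·0.0416667° lat → SW at lon 97.25°, lat -0.708333°.
Cell spans 0.0833333° lon × 0.0416667° lat.
south -0.7083, north -0.6667.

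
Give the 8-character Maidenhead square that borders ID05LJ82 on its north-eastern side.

Longitude extended square 8; +1 → 9.
Latitude extended square 2; +1 → 3.

ID05lj93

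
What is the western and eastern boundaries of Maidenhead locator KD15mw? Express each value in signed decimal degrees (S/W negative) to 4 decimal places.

Field K=10, D=3: +10·20° lon, +3·10° lat → SW at lon 20°, lat -60°.
Square 1, 5: +1·2° lon, +5·1° lat → SW at lon 22°, lat -55°.
Subsquare m=12, w=22: +12·0.0833333° lon, +22·0.0416667° lat → SW at lon 23°, lat -54.0833°.
Cell spans 0.0833333° lon × 0.0416667° lat.
west 23.0000, east 23.0833.

23.0000, 23.0833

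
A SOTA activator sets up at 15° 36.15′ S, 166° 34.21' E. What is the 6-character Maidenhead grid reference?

RH34gj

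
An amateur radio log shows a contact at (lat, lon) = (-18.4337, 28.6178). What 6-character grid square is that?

Shift to the Maidenhead origin (180°W, 90°S): lon 208.6178, lat 71.5663.
Field: 208.6178/20 → 10 → K, 71.5663/10 → 7 → H; chars KH.
Square: 8.6178/2 → 4, 1.5663/1 → 1; chars 41.
Subsquare: 0.6178/0.0833333 → 7 → h, 0.5663/0.0416667 → 13 → n; chars hn.

KH41hn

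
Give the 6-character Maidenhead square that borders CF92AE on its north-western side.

CF82xf

Longitude subsquare a = 0; −1 → -1, wraps to 23 = x, carry into square.
Longitude square 9; −1 → 8.
Latitude subsquare e = 4; +1 → 5 = f.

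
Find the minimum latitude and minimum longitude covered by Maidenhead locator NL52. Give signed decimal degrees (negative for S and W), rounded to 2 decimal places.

Field N=13, L=11: +13·20° lon, +11·10° lat → SW at lon 80°, lat 20°.
Square 5, 2: +5·2° lon, +2·1° lat → SW at lon 90°, lat 22°.
latitude 22.00, longitude 90.00.

22.00, 90.00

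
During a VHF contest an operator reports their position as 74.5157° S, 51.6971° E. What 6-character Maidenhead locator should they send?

Add 180° to longitude and 90° to latitude: 231.6971, 15.4843.
Field: 231.6971/20 → 11 → L, 15.4843/10 → 1 → B; chars LB.
Square: 11.6971/2 → 5, 5.4843/1 → 5; chars 55.
Subsquare: 1.6971/0.0833333 → 20 → u, 0.4843/0.0416667 → 11 → l; chars ul.

LB55ul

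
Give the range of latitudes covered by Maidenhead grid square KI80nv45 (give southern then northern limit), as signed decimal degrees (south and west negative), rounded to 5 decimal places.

-9.10417, -9.10000

Field K=10, I=8: +10·20° lon, +8·10° lat → SW at lon 20°, lat -10°.
Square 8, 0: +8·2° lon, +0·1° lat → SW at lon 36°, lat -10°.
Subsquare n=13, v=21: +13·0.0833333° lon, +21·0.0416667° lat → SW at lon 37.0833°, lat -9.125°.
Extended square 4, 5: +4·0.00833333° lon, +5·0.00416667° lat → SW at lon 37.1167°, lat -9.10417°.
Cell spans 0.00833333° lon × 0.00416667° lat.
south -9.10417, north -9.10000.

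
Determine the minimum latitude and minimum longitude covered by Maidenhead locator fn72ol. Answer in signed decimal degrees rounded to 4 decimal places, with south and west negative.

Field F=5, N=13: +5·20° lon, +13·10° lat → SW at lon -80°, lat 40°.
Square 7, 2: +7·2° lon, +2·1° lat → SW at lon -66°, lat 42°.
Subsquare o=14, l=11: +14·0.0833333° lon, +11·0.0416667° lat → SW at lon -64.8333°, lat 42.4583°.
latitude 42.4583, longitude -64.8333.

42.4583, -64.8333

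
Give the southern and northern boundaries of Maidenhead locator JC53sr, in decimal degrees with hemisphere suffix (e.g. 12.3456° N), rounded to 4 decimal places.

66.2917° S, 66.2500° S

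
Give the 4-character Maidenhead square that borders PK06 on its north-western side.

Longitude square 0; −1 → -1, wraps to 9, carry into field.
Longitude field P = 15; −1 → 14 = O.
Latitude square 6; +1 → 7.

OK97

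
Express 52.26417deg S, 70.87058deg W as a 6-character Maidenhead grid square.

FD47nr

Add 180° to longitude and 90° to latitude: 109.1294, 37.7358.
Field (20°×10°, letters A–R): 109.1294/20 → 5 → F, 37.7358/10 → 3 → D; chars FD.
Square (2°×1°, digits 0–9): 9.1294/2 → 4, 7.7358/1 → 7; chars 47.
Subsquare (5′×2.5′, letters a–x): 1.1294/0.0833333 → 13 → n, 0.7358/0.0416667 → 17 → r; chars nr.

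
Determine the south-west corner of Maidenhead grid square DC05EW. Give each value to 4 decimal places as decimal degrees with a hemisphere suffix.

Field D=3, C=2: +3·20° lon, +2·10° lat → SW at lon -120°, lat -70°.
Square 0, 5: +0·2° lon, +5·1° lat → SW at lon -120°, lat -65°.
Subsquare e=4, w=22: +4·0.0833333° lon, +22·0.0416667° lat → SW at lon -119.667°, lat -64.0833°.
latitude 64.0833° S, longitude 119.6667° W.

64.0833° S, 119.6667° W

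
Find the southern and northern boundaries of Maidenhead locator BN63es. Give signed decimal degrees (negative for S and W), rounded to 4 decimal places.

Field B=1, N=13: +1·20° lon, +13·10° lat → SW at lon -160°, lat 40°.
Square 6, 3: +6·2° lon, +3·1° lat → SW at lon -148°, lat 43°.
Subsquare e=4, s=18: +4·0.0833333° lon, +18·0.0416667° lat → SW at lon -147.667°, lat 43.75°.
Cell spans 0.0833333° lon × 0.0416667° lat.
south 43.7500, north 43.7917.

43.7500, 43.7917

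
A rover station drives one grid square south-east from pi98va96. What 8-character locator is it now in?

PI98wa05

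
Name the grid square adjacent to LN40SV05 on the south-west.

LN40rv94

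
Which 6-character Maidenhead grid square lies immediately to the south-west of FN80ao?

Longitude subsquare a = 0; −1 → -1, wraps to 23 = x, carry into square.
Longitude square 8; −1 → 7.
Latitude subsquare o = 14; −1 → 13 = n.

FN70xn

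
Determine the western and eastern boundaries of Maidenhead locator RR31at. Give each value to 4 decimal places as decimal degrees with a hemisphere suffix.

Field R=17, R=17: +17·20° lon, +17·10° lat → SW at lon 160°, lat 80°.
Square 3, 1: +3·2° lon, +1·1° lat → SW at lon 166°, lat 81°.
Subsquare a=0, t=19: +0·0.0833333° lon, +19·0.0416667° lat → SW at lon 166°, lat 81.7917°.
Cell spans 0.0833333° lon × 0.0416667° lat.
west 166.0000° E, east 166.0833° E.

166.0000° E, 166.0833° E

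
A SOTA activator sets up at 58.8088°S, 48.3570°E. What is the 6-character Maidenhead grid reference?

LD41ee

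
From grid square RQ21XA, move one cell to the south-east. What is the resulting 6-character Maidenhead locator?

RQ30ax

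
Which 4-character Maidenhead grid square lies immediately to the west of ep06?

DP96

Longitude square 0; −1 → -1, wraps to 9, carry into field.
Longitude field E = 4; −1 → 3 = D.
The latitude characters are unchanged.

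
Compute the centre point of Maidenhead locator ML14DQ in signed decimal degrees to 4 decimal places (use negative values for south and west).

24.6875, 62.2917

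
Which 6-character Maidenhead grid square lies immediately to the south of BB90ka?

BA99kx

Latitude subsquare a = 0; −1 → -1, wraps to 23 = x, carry into square.
Latitude square 0; −1 → -1, wraps to 9, carry into field.
Latitude field B = 1; −1 → 0 = A.
The longitude characters are unchanged.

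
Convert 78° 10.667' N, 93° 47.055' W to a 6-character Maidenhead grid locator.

EQ38ce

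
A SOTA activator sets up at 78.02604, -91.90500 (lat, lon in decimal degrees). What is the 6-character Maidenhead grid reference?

Shift to the Maidenhead origin (180°W, 90°S): lon 88.0950, lat 168.0260.
Field: lon ⌊88.0950/20⌋ = 4 → E; lat ⌊168.0260/10⌋ = 16 → Q.
Square: lon ⌊8.0950/2⌋ = 4; lat ⌊8.0260/1⌋ = 8.
Subsquare: lon ⌊0.0950/0.0833333⌋ = 1 → b; lat ⌊0.0260/0.0416667⌋ = 0 → a.

EQ48ba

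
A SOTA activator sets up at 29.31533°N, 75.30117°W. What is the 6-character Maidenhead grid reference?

Add 180° to longitude and 90° to latitude: 104.6988, 119.3153.
Field: 104.6988/20 → 5 → F, 119.3153/10 → 11 → L; chars FL.
Square: 4.6988/2 → 2, 9.3153/1 → 9; chars 29.
Subsquare: 0.6988/0.0833333 → 8 → i, 0.3153/0.0416667 → 7 → h; chars ih.

FL29ih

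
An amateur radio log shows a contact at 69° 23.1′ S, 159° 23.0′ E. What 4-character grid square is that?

QC90

Add 180° to longitude and 90° to latitude: 339.38, 20.61.
Field: lon ⌊339.38/20⌋ = 16 → Q; lat ⌊20.61/10⌋ = 2 → C.
Square: lon ⌊19.38/2⌋ = 9; lat ⌊0.61/1⌋ = 0.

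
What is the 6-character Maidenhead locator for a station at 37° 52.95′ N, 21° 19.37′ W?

HM97iv

Shift to the Maidenhead origin (180°W, 90°S): lon 158.6772, lat 127.8825.
Field (20°×10°, letters A–R): 158.6772/20 → 7 → H, 127.8825/10 → 12 → M; chars HM.
Square (2°×1°, digits 0–9): 18.6772/2 → 9, 7.8825/1 → 7; chars 97.
Subsquare (5′×2.5′, letters a–x): 0.6772/0.0833333 → 8 → i, 0.8825/0.0416667 → 21 → v; chars iv.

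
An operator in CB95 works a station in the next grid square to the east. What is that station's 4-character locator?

DB05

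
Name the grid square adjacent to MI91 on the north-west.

MI82

Longitude square 9; −1 → 8.
Latitude square 1; +1 → 2.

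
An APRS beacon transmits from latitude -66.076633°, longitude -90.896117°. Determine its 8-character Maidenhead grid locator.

Add 180° to longitude and 90° to latitude: 89.10388, 23.92337.
Field: lon ⌊89.10388/20⌋ = 4 → E; lat ⌊23.92337/10⌋ = 2 → C.
Square: lon ⌊9.10388/2⌋ = 4; lat ⌊3.92337/1⌋ = 3.
Subsquare: lon ⌊1.10388/0.0833333⌋ = 13 → n; lat ⌊0.92337/0.0416667⌋ = 22 → w.
Extended square: lon ⌊0.02055/0.00833333⌋ = 2; lat ⌊0.00670/0.00416667⌋ = 1.

EC43nw21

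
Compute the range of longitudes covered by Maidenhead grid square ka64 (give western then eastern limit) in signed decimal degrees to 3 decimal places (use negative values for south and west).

32.000, 34.000

Field K=10, A=0: +10·20° lon, +0·10° lat → SW at lon 20°, lat -90°.
Square 6, 4: +6·2° lon, +4·1° lat → SW at lon 32°, lat -86°.
Cell spans 2° lon × 1° lat.
west 32.000, east 34.000.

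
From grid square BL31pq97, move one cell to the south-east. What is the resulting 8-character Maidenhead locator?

Longitude extended square 9; +1 → 10, wraps to 0, carry into subsquare.
Longitude subsquare p = 15; +1 → 16 = q.
Latitude extended square 7; −1 → 6.

BL31qq06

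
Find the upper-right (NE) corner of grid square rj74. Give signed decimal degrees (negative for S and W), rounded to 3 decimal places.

5.000, 176.000

Field R=17, J=9: +17·20° lon, +9·10° lat → SW at lon 160°, lat 0°.
Square 7, 4: +7·2° lon, +4·1° lat → SW at lon 174°, lat 4°.
Cell spans 2° lon × 1° lat. NE corner is SW corner plus one full cell.
latitude 5.000, longitude 176.000.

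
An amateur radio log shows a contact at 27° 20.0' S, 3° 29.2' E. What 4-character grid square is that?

JG12

Shift to the Maidenhead origin (180°W, 90°S): lon 183.49, lat 62.67.
Field (20°×10°, letters A–R): 183.49/20 → 9 → J, 62.67/10 → 6 → G; chars JG.
Square (2°×1°, digits 0–9): 3.49/2 → 1, 2.67/1 → 2; chars 12.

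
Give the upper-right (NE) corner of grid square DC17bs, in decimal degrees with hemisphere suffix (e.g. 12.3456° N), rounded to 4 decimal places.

62.2083° S, 117.8333° W

Field D=3, C=2: +3·20° lon, +2·10° lat → SW at lon -120°, lat -70°.
Square 1, 7: +1·2° lon, +7·1° lat → SW at lon -118°, lat -63°.
Subsquare b=1, s=18: +1·0.0833333° lon, +18·0.0416667° lat → SW at lon -117.917°, lat -62.25°.
Cell spans 0.0833333° lon × 0.0416667° lat. NE corner is SW corner plus one full cell.
latitude 62.2083° S, longitude 117.8333° W.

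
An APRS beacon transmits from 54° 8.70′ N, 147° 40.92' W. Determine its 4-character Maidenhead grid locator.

BO64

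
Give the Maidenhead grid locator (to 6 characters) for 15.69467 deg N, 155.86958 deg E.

QK75wq

Shift to the Maidenhead origin (180°W, 90°S): lon 335.8696, lat 105.6947.
Field (20°×10°, letters A–R): 335.8696/20 → 16 → Q, 105.6947/10 → 10 → K; chars QK.
Square (2°×1°, digits 0–9): 15.8696/2 → 7, 5.6947/1 → 5; chars 75.
Subsquare (5′×2.5′, letters a–x): 1.8696/0.0833333 → 22 → w, 0.6947/0.0416667 → 16 → q; chars wq.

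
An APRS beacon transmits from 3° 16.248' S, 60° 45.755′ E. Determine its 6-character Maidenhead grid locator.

MI06jr

Shift to the Maidenhead origin (180°W, 90°S): lon 240.7626, lat 86.7292.
Field: 240.7626/20 → 12 → M, 86.7292/10 → 8 → I; chars MI.
Square: 0.7626/2 → 0, 6.7292/1 → 6; chars 06.
Subsquare: 0.7626/0.0833333 → 9 → j, 0.7292/0.0416667 → 17 → r; chars jr.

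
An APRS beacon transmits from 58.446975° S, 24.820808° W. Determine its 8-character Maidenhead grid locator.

HD71on12

Add 180° to longitude and 90° to latitude: 155.17919, 31.55302.
Field: 155.17919/20 → 7 → H, 31.55302/10 → 3 → D; chars HD.
Square: 15.17919/2 → 7, 1.55302/1 → 1; chars 71.
Subsquare: 1.17919/0.0833333 → 14 → o, 0.55302/0.0416667 → 13 → n; chars on.
Extended square: 0.01253/0.00833333 → 1, 0.01136/0.00416667 → 2; chars 12.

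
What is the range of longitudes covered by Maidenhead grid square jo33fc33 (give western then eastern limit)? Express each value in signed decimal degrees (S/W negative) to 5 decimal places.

6.44167, 6.45000

Field J=9, O=14: +9·20° lon, +14·10° lat → SW at lon 0°, lat 50°.
Square 3, 3: +3·2° lon, +3·1° lat → SW at lon 6°, lat 53°.
Subsquare f=5, c=2: +5·0.0833333° lon, +2·0.0416667° lat → SW at lon 6.41667°, lat 53.0833°.
Extended square 3, 3: +3·0.00833333° lon, +3·0.00416667° lat → SW at lon 6.44167°, lat 53.0958°.
Cell spans 0.00833333° lon × 0.00416667° lat.
west 6.44167, east 6.45000.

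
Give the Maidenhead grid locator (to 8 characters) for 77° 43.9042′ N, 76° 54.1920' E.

Shift to the Maidenhead origin (180°W, 90°S): lon 256.90320, lat 167.73174.
Field: 256.90320/20 → 12 → M, 167.73174/10 → 16 → Q; chars MQ.
Square: 16.90320/2 → 8, 7.73174/1 → 7; chars 87.
Subsquare: 0.90320/0.0833333 → 10 → k, 0.73174/0.0416667 → 17 → r; chars kr.
Extended square: 0.06987/0.00833333 → 8, 0.02340/0.00416667 → 5; chars 85.

MQ87kr85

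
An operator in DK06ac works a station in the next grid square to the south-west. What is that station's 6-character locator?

Longitude subsquare a = 0; −1 → -1, wraps to 23 = x, carry into square.
Longitude square 0; −1 → -1, wraps to 9, carry into field.
Longitude field D = 3; −1 → 2 = C.
Latitude subsquare c = 2; −1 → 1 = b.

CK96xb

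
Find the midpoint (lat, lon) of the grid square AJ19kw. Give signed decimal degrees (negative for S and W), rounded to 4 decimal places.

9.9375, -177.1250

Field A=0, J=9: +0·20° lon, +9·10° lat → SW at lon -180°, lat 0°.
Square 1, 9: +1·2° lon, +9·1° lat → SW at lon -178°, lat 9°.
Subsquare k=10, w=22: +10·0.0833333° lon, +22·0.0416667° lat → SW at lon -177.167°, lat 9.91667°.
Cell spans 0.0833333° lon × 0.0416667° lat. Centre is SW corner plus half of each.
latitude 9.9375, longitude -177.1250.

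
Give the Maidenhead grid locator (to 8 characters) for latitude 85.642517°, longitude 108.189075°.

Shift to the Maidenhead origin (180°W, 90°S): lon 288.18908, lat 175.64252.
Field: 288.18908/20 → 14 → O, 175.64252/10 → 17 → R; chars OR.
Square: 8.18908/2 → 4, 5.64252/1 → 5; chars 45.
Subsquare: 0.18908/0.0833333 → 2 → c, 0.64252/0.0416667 → 15 → p; chars cp.
Extended square: 0.02241/0.00833333 → 2, 0.01752/0.00416667 → 4; chars 24.

OR45cp24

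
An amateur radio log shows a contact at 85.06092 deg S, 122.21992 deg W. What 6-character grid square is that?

CA84vw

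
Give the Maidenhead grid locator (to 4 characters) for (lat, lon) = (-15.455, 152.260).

QH64

Offset from 180°W / 90°S: lon 332.26°, lat 74.55°.
Field (20°×10°, letters A–R): lon ⌊332.26/20⌋ = 16 → Q; lat ⌊74.55/10⌋ = 7 → H.
Square (2°×1°, digits 0–9): lon ⌊12.26/2⌋ = 6; lat ⌊4.55/1⌋ = 4.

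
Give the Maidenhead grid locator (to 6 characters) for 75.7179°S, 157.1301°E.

Offset from 180°W / 90°S: lon 337.1301°, lat 14.2821°.
Field: lon ⌊337.1301/20⌋ = 16 → Q; lat ⌊14.2821/10⌋ = 1 → B.
Square: lon ⌊17.1301/2⌋ = 8; lat ⌊4.2821/1⌋ = 4.
Subsquare: lon ⌊1.1301/0.0833333⌋ = 13 → n; lat ⌊0.2821/0.0416667⌋ = 6 → g.

QB84ng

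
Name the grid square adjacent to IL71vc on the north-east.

Longitude subsquare v = 21; +1 → 22 = w.
Latitude subsquare c = 2; +1 → 3 = d.

IL71wd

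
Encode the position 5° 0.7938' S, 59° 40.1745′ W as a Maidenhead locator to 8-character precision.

Offset from 180°W / 90°S: lon 120.33042°, lat 84.98677°.
Field (20°×10°, letters A–R): lon ⌊120.33042/20⌋ = 6 → G; lat ⌊84.98677/10⌋ = 8 → I.
Square (2°×1°, digits 0–9): lon ⌊0.33042/2⌋ = 0; lat ⌊4.98677/1⌋ = 4.
Subsquare (5′×2.5′, letters a–x): lon ⌊0.33042/0.0833333⌋ = 3 → d; lat ⌊0.98677/0.0416667⌋ = 23 → x.
Extended square (30″×15″, digits 0–9): lon ⌊0.08042/0.00833333⌋ = 9; lat ⌊0.02844/0.00416667⌋ = 6.

GI04dx96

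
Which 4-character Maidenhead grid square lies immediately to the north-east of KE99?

LF00

Longitude square 9; +1 → 10, wraps to 0, carry into field.
Longitude field K = 10; +1 → 11 = L.
Latitude square 9; +1 → 10, wraps to 0, carry into field.
Latitude field E = 4; +1 → 5 = F.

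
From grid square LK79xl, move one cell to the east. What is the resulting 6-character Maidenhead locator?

Longitude subsquare x = 23; +1 → 24, wraps to 0 = a, carry into square.
Longitude square 7; +1 → 8.
The latitude characters are unchanged.

LK89al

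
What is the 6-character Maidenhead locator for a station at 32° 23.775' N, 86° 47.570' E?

Shift to the Maidenhead origin (180°W, 90°S): lon 266.7928, lat 122.3963.
Field: 266.7928/20 → 13 → N, 122.3963/10 → 12 → M; chars NM.
Square: 6.7928/2 → 3, 2.3963/1 → 2; chars 32.
Subsquare: 0.7928/0.0833333 → 9 → j, 0.3963/0.0416667 → 9 → j; chars jj.

NM32jj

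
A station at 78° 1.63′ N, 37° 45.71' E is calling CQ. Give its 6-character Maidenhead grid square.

KQ88va

Add 180° to longitude and 90° to latitude: 217.7618, 168.0272.
Field: 217.7618/20 → 10 → K, 168.0272/10 → 16 → Q; chars KQ.
Square: 17.7618/2 → 8, 8.0272/1 → 8; chars 88.
Subsquare: 1.7618/0.0833333 → 21 → v, 0.0272/0.0416667 → 0 → a; chars va.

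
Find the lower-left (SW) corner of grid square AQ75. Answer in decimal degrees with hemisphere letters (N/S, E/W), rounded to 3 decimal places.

Field A=0, Q=16: +0·20° lon, +16·10° lat → SW at lon -180°, lat 70°.
Square 7, 5: +7·2° lon, +5·1° lat → SW at lon -166°, lat 75°.
latitude 75.000° N, longitude 166.000° W.

75.000° N, 166.000° W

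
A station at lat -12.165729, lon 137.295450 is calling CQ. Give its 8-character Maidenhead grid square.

PH87pu50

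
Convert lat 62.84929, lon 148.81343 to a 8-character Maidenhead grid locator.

QP42ju73

Add 180° to longitude and 90° to latitude: 328.81343, 152.84929.
Field: 328.81343/20 → 16 → Q, 152.84929/10 → 15 → P; chars QP.
Square: 8.81343/2 → 4, 2.84929/1 → 2; chars 42.
Subsquare: 0.81343/0.0833333 → 9 → j, 0.84929/0.0416667 → 20 → u; chars ju.
Extended square: 0.06343/0.00833333 → 7, 0.01596/0.00416667 → 3; chars 73.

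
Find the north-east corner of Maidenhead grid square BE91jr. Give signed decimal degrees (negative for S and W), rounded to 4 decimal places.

Field B=1, E=4: +1·20° lon, +4·10° lat → SW at lon -160°, lat -50°.
Square 9, 1: +9·2° lon, +1·1° lat → SW at lon -142°, lat -49°.
Subsquare j=9, r=17: +9·0.0833333° lon, +17·0.0416667° lat → SW at lon -141.25°, lat -48.2917°.
Cell spans 0.0833333° lon × 0.0416667° lat. NE corner is SW corner plus one full cell.
latitude -48.2500, longitude -141.1667.

-48.2500, -141.1667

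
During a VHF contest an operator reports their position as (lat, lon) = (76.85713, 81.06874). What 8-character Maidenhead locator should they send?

NQ06mu85

Add 180° to longitude and 90° to latitude: 261.06874, 166.85713.
Field: 261.06874/20 → 13 → N, 166.85713/10 → 16 → Q; chars NQ.
Square: 1.06874/2 → 0, 6.85713/1 → 6; chars 06.
Subsquare: 1.06874/0.0833333 → 12 → m, 0.85713/0.0416667 → 20 → u; chars mu.
Extended square: 0.06874/0.00833333 → 8, 0.02380/0.00416667 → 5; chars 85.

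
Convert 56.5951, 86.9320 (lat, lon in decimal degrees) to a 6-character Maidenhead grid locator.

NO36lo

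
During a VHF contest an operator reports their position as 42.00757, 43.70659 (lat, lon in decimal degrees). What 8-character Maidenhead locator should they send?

Shift to the Maidenhead origin (180°W, 90°S): lon 223.70659, lat 132.00757.
Field: lon ⌊223.70659/20⌋ = 11 → L; lat ⌊132.00757/10⌋ = 13 → N.
Square: lon ⌊3.70659/2⌋ = 1; lat ⌊2.00757/1⌋ = 2.
Subsquare: lon ⌊1.70659/0.0833333⌋ = 20 → u; lat ⌊0.00757/0.0416667⌋ = 0 → a.
Extended square: lon ⌊0.03992/0.00833333⌋ = 4; lat ⌊0.00757/0.00416667⌋ = 1.

LN12ua41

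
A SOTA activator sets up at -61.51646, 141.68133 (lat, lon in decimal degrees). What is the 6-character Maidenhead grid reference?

Offset from 180°W / 90°S: lon 321.6813°, lat 28.4835°.
Field (20°×10°, letters A–R): 321.6813/20 → 16 → Q, 28.4835/10 → 2 → C; chars QC.
Square (2°×1°, digits 0–9): 1.6813/2 → 0, 8.4835/1 → 8; chars 08.
Subsquare (5′×2.5′, letters a–x): 1.6813/0.0833333 → 20 → u, 0.4835/0.0416667 → 11 → l; chars ul.

QC08ul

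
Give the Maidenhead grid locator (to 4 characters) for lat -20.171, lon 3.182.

Offset from 180°W / 90°S: lon 183.18°, lat 69.83°.
Field: lon ⌊183.18/20⌋ = 9 → J; lat ⌊69.83/10⌋ = 6 → G.
Square: lon ⌊3.18/2⌋ = 1; lat ⌊9.83/1⌋ = 9.

JG19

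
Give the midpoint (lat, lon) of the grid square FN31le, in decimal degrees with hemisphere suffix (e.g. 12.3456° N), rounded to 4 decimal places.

41.1875° N, 73.0417° W

Field F=5, N=13: +5·20° lon, +13·10° lat → SW at lon -80°, lat 40°.
Square 3, 1: +3·2° lon, +1·1° lat → SW at lon -74°, lat 41°.
Subsquare l=11, e=4: +11·0.0833333° lon, +4·0.0416667° lat → SW at lon -73.0833°, lat 41.1667°.
Cell spans 0.0833333° lon × 0.0416667° lat. Centre is SW corner plus half of each.
latitude 41.1875° N, longitude 73.0417° W.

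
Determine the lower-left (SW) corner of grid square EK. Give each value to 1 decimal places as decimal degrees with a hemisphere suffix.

Field E=4, K=10: +4·20° lon, +10·10° lat → SW at lon -100°, lat 10°.
latitude 10.0° N, longitude 100.0° W.

10.0° N, 100.0° W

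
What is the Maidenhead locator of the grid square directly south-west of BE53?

Longitude square 5; −1 → 4.
Latitude square 3; −1 → 2.

BE42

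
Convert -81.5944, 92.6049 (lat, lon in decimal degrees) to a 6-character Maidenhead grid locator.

NA68hj

Offset from 180°W / 90°S: lon 272.6049°, lat 8.4056°.
Field: lon ⌊272.6049/20⌋ = 13 → N; lat ⌊8.4056/10⌋ = 0 → A.
Square: lon ⌊12.6049/2⌋ = 6; lat ⌊8.4056/1⌋ = 8.
Subsquare: lon ⌊0.6049/0.0833333⌋ = 7 → h; lat ⌊0.4056/0.0416667⌋ = 9 → j.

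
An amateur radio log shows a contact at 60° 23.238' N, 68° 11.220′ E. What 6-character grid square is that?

MP40cj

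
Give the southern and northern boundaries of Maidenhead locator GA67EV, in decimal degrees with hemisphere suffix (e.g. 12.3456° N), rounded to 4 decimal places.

Field G=6, A=0: +6·20° lon, +0·10° lat → SW at lon -60°, lat -90°.
Square 6, 7: +6·2° lon, +7·1° lat → SW at lon -48°, lat -83°.
Subsquare e=4, v=21: +4·0.0833333° lon, +21·0.0416667° lat → SW at lon -47.6667°, lat -82.125°.
Cell spans 0.0833333° lon × 0.0416667° lat.
south 82.1250° S, north 82.0833° S.

82.1250° S, 82.0833° S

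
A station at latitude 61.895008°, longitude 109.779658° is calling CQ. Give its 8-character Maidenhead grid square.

Offset from 180°W / 90°S: lon 289.77966°, lat 151.89501°.
Field: lon ⌊289.77966/20⌋ = 14 → O; lat ⌊151.89501/10⌋ = 15 → P.
Square: lon ⌊9.77966/2⌋ = 4; lat ⌊1.89501/1⌋ = 1.
Subsquare: lon ⌊1.77966/0.0833333⌋ = 21 → v; lat ⌊0.89501/0.0416667⌋ = 21 → v.
Extended square: lon ⌊0.02966/0.00833333⌋ = 3; lat ⌊0.02001/0.00416667⌋ = 4.

OP41vv34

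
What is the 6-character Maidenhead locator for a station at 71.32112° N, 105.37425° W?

DQ71hh

Shift to the Maidenhead origin (180°W, 90°S): lon 74.6257, lat 161.3211.
Field: lon ⌊74.6257/20⌋ = 3 → D; lat ⌊161.3211/10⌋ = 16 → Q.
Square: lon ⌊14.6257/2⌋ = 7; lat ⌊1.3211/1⌋ = 1.
Subsquare: lon ⌊0.6257/0.0833333⌋ = 7 → h; lat ⌊0.3211/0.0416667⌋ = 7 → h.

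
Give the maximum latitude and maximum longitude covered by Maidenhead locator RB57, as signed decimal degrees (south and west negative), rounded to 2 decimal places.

Field R=17, B=1: +17·20° lon, +1·10° lat → SW at lon 160°, lat -80°.
Square 5, 7: +5·2° lon, +7·1° lat → SW at lon 170°, lat -73°.
Cell spans 2° lon × 1° lat. NE corner is SW corner plus one full cell.
latitude -72.00, longitude 172.00.

-72.00, 172.00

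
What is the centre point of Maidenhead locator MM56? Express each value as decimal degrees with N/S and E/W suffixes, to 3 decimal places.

36.500° N, 71.000° E

Field M=12, M=12: +12·20° lon, +12·10° lat → SW at lon 60°, lat 30°.
Square 5, 6: +5·2° lon, +6·1° lat → SW at lon 70°, lat 36°.
Cell spans 2° lon × 1° lat. Centre is SW corner plus half of each.
latitude 36.500° N, longitude 71.000° E.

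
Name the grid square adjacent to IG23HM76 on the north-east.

IG23hm87

Longitude extended square 7; +1 → 8.
Latitude extended square 6; +1 → 7.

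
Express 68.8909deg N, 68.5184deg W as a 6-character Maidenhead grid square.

FP58rv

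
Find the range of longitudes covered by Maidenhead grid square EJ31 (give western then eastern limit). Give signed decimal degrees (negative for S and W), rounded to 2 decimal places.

-94.00, -92.00

Field E=4, J=9: +4·20° lon, +9·10° lat → SW at lon -100°, lat 0°.
Square 3, 1: +3·2° lon, +1·1° lat → SW at lon -94°, lat 1°.
Cell spans 2° lon × 1° lat.
west -94.00, east -92.00.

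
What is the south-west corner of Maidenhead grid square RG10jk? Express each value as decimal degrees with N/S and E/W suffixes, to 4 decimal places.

Field R=17, G=6: +17·20° lon, +6·10° lat → SW at lon 160°, lat -30°.
Square 1, 0: +1·2° lon, +0·1° lat → SW at lon 162°, lat -30°.
Subsquare j=9, k=10: +9·0.0833333° lon, +10·0.0416667° lat → SW at lon 162.75°, lat -29.5833°.
latitude 29.5833° S, longitude 162.7500° E.

29.5833° S, 162.7500° E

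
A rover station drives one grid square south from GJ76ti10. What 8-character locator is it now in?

GJ76th19

Latitude extended square 0; −1 → -1, wraps to 9, carry into subsquare.
Latitude subsquare i = 8; −1 → 7 = h.
The longitude characters are unchanged.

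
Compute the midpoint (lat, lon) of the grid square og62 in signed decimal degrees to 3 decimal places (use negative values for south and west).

-27.500, 113.000

Field O=14, G=6: +14·20° lon, +6·10° lat → SW at lon 100°, lat -30°.
Square 6, 2: +6·2° lon, +2·1° lat → SW at lon 112°, lat -28°.
Cell spans 2° lon × 1° lat. Centre is SW corner plus half of each.
latitude -27.500, longitude 113.000.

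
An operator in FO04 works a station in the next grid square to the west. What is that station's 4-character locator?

EO94

Longitude square 0; −1 → -1, wraps to 9, carry into field.
Longitude field F = 5; −1 → 4 = E.
The latitude characters are unchanged.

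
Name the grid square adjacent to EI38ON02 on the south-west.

Longitude extended square 0; −1 → -1, wraps to 9, carry into subsquare.
Longitude subsquare o = 14; −1 → 13 = n.
Latitude extended square 2; −1 → 1.

EI38nn91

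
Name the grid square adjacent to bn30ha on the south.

Latitude subsquare a = 0; −1 → -1, wraps to 23 = x, carry into square.
Latitude square 0; −1 → -1, wraps to 9, carry into field.
Latitude field N = 13; −1 → 12 = M.
The longitude characters are unchanged.

BM39hx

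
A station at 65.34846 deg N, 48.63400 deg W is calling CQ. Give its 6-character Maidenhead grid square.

Add 180° to longitude and 90° to latitude: 131.3660, 155.3485.
Field (20°×10°, letters A–R): lon ⌊131.3660/20⌋ = 6 → G; lat ⌊155.3485/10⌋ = 15 → P.
Square (2°×1°, digits 0–9): lon ⌊11.3660/2⌋ = 5; lat ⌊5.3485/1⌋ = 5.
Subsquare (5′×2.5′, letters a–x): lon ⌊1.3660/0.0833333⌋ = 16 → q; lat ⌊0.3485/0.0416667⌋ = 8 → i.

GP55qi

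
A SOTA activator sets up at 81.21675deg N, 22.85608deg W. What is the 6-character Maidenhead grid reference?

Offset from 180°W / 90°S: lon 157.1439°, lat 171.2167°.
Field (20°×10°, letters A–R): lon ⌊157.1439/20⌋ = 7 → H; lat ⌊171.2167/10⌋ = 17 → R.
Square (2°×1°, digits 0–9): lon ⌊17.1439/2⌋ = 8; lat ⌊1.2167/1⌋ = 1.
Subsquare (5′×2.5′, letters a–x): lon ⌊1.1439/0.0833333⌋ = 13 → n; lat ⌊0.2167/0.0416667⌋ = 5 → f.

HR81nf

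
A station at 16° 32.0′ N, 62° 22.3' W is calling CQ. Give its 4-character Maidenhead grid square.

Shift to the Maidenhead origin (180°W, 90°S): lon 117.63, lat 106.53.
Field: lon ⌊117.63/20⌋ = 5 → F; lat ⌊106.53/10⌋ = 10 → K.
Square: lon ⌊17.63/2⌋ = 8; lat ⌊6.53/1⌋ = 6.

FK86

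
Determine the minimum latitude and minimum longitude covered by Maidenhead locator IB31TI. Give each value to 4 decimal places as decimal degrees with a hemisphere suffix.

78.6667° S, 12.4167° W

Field I=8, B=1: +8·20° lon, +1·10° lat → SW at lon -20°, lat -80°.
Square 3, 1: +3·2° lon, +1·1° lat → SW at lon -14°, lat -79°.
Subsquare t=19, i=8: +19·0.0833333° lon, +8·0.0416667° lat → SW at lon -12.4167°, lat -78.6667°.
latitude 78.6667° S, longitude 12.4167° W.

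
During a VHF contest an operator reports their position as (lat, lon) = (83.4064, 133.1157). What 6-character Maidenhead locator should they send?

PR63nj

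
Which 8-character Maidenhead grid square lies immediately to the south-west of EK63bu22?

Longitude extended square 2; −1 → 1.
Latitude extended square 2; −1 → 1.

EK63bu11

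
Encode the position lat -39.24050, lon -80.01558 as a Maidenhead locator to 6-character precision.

EF90xs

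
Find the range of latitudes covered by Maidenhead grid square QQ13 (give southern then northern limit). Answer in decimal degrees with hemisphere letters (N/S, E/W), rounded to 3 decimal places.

73.000° N, 74.000° N

Field Q=16, Q=16: +16·20° lon, +16·10° lat → SW at lon 140°, lat 70°.
Square 1, 3: +1·2° lon, +3·1° lat → SW at lon 142°, lat 73°.
Cell spans 2° lon × 1° lat.
south 73.000° N, north 74.000° N.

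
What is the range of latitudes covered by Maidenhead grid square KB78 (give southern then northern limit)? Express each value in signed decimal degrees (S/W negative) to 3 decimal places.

-72.000, -71.000

Field K=10, B=1: +10·20° lon, +1·10° lat → SW at lon 20°, lat -80°.
Square 7, 8: +7·2° lon, +8·1° lat → SW at lon 34°, lat -72°.
Cell spans 2° lon × 1° lat.
south -72.000, north -71.000.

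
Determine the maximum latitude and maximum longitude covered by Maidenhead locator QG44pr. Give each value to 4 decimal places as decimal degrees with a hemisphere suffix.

25.2500° S, 149.3333° E

Field Q=16, G=6: +16·20° lon, +6·10° lat → SW at lon 140°, lat -30°.
Square 4, 4: +4·2° lon, +4·1° lat → SW at lon 148°, lat -26°.
Subsquare p=15, r=17: +15·0.0833333° lon, +17·0.0416667° lat → SW at lon 149.25°, lat -25.2917°.
Cell spans 0.0833333° lon × 0.0416667° lat. NE corner is SW corner plus one full cell.
latitude 25.2500° S, longitude 149.3333° E.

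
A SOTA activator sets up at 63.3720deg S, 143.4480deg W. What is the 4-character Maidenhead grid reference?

BC86

Offset from 180°W / 90°S: lon 36.55°, lat 26.63°.
Field (20°×10°, letters A–R): 36.55/20 → 1 → B, 26.63/10 → 2 → C; chars BC.
Square (2°×1°, digits 0–9): 16.55/2 → 8, 6.63/1 → 6; chars 86.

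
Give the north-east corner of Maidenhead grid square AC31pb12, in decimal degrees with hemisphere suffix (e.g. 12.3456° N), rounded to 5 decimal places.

68.94583° S, 172.73333° W

Field A=0, C=2: +0·20° lon, +2·10° lat → SW at lon -180°, lat -70°.
Square 3, 1: +3·2° lon, +1·1° lat → SW at lon -174°, lat -69°.
Subsquare p=15, b=1: +15·0.0833333° lon, +1·0.0416667° lat → SW at lon -172.75°, lat -68.9583°.
Extended square 1, 2: +1·0.00833333° lon, +2·0.00416667° lat → SW at lon -172.742°, lat -68.95°.
Cell spans 0.00833333° lon × 0.00416667° lat. NE corner is SW corner plus one full cell.
latitude 68.94583° S, longitude 172.73333° W.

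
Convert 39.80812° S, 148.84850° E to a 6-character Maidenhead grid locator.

Add 180° to longitude and 90° to latitude: 328.8485, 50.1919.
Field: lon ⌊328.8485/20⌋ = 16 → Q; lat ⌊50.1919/10⌋ = 5 → F.
Square: lon ⌊8.8485/2⌋ = 4; lat ⌊0.1919/1⌋ = 0.
Subsquare: lon ⌊0.8485/0.0833333⌋ = 10 → k; lat ⌊0.1919/0.0416667⌋ = 4 → e.

QF40ke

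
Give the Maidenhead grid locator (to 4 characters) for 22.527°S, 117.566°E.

OG87

Offset from 180°W / 90°S: lon 297.57°, lat 67.47°.
Field: 297.57/20 → 14 → O, 67.47/10 → 6 → G; chars OG.
Square: 17.57/2 → 8, 7.47/1 → 7; chars 87.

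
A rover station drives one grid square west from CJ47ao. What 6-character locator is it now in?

CJ37xo

Longitude subsquare a = 0; −1 → -1, wraps to 23 = x, carry into square.
Longitude square 4; −1 → 3.
The latitude characters are unchanged.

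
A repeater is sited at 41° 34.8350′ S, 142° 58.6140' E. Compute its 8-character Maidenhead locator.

Add 180° to longitude and 90° to latitude: 322.97690, 48.41942.
Field (20°×10°, letters A–R): 322.97690/20 → 16 → Q, 48.41942/10 → 4 → E; chars QE.
Square (2°×1°, digits 0–9): 2.97690/2 → 1, 8.41942/1 → 8; chars 18.
Subsquare (5′×2.5′, letters a–x): 0.97690/0.0833333 → 11 → l, 0.41942/0.0416667 → 10 → k; chars lk.
Extended square (30″×15″, digits 0–9): 0.06023/0.00833333 → 7, 0.00275/0.00416667 → 0; chars 70.

QE18lk70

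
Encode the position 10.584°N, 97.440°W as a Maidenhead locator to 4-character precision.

Offset from 180°W / 90°S: lon 82.56°, lat 100.58°.
Field (20°×10°, letters A–R): lon ⌊82.56/20⌋ = 4 → E; lat ⌊100.58/10⌋ = 10 → K.
Square (2°×1°, digits 0–9): lon ⌊2.56/2⌋ = 1; lat ⌊0.58/1⌋ = 0.

EK10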